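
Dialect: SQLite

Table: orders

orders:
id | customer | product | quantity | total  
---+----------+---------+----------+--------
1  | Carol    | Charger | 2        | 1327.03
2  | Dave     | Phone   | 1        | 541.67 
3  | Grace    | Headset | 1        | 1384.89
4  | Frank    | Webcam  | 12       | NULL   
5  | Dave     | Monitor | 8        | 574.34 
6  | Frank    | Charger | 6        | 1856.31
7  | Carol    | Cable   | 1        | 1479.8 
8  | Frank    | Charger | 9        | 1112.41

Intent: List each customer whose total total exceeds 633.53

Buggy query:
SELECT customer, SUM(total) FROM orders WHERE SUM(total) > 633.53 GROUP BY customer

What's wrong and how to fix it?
Bug: WHERE runs before GROUP BY, so aggregates aren't available there

Fix: Use HAVING (which filters groups after aggregation) instead of WHERE

Corrected query:
SELECT customer, SUM(total) FROM orders GROUP BY customer HAVING SUM(total) > 633.53

Result:
customer | SUM(total)
---------+-----------
Carol    | 2806.83   
Dave     | 1116.01   
Frank    | 2968.72   
Grace    | 1384.89   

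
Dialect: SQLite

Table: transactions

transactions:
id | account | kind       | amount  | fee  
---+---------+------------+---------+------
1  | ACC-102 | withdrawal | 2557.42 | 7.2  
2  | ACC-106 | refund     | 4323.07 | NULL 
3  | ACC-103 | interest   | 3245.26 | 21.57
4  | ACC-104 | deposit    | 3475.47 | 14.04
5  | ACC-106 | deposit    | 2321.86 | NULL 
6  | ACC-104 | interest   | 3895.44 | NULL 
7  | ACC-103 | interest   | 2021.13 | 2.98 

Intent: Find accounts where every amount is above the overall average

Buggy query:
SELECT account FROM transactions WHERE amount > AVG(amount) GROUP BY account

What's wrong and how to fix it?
Bug: WHERE evaluates per row before aggregation, so AVG() is unavailable

Fix: Use a subquery for AVG and a HAVING MIN(...) filter so the condition holds for every row in the group

Corrected query:
SELECT account FROM transactions GROUP BY account HAVING MIN(amount) > (SELECT AVG(amount) FROM transactions)

Result:
account
-------
ACC-104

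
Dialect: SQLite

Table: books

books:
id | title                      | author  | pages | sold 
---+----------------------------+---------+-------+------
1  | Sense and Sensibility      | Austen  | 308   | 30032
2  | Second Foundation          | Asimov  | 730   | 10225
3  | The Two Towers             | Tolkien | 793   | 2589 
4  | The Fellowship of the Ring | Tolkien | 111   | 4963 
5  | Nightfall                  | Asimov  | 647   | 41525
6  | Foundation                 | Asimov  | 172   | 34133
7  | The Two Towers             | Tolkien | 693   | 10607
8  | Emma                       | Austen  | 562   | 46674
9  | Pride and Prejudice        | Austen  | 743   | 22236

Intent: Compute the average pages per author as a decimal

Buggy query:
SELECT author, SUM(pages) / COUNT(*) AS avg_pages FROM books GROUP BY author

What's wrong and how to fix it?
Bug: SUM(pages) and COUNT(*) are both integers; the division truncates the fractional part

Fix: Multiply by 1.0 (or CAST to REAL) to force floating-point division

Corrected query:
SELECT author, SUM(pages) * 1.0 / COUNT(*) AS avg_pages FROM books GROUP BY author

Result:
author  | avg_pages 
--------+-----------
Asimov  | 516.333333
Austen  | 537.666667
Tolkien | 532.333333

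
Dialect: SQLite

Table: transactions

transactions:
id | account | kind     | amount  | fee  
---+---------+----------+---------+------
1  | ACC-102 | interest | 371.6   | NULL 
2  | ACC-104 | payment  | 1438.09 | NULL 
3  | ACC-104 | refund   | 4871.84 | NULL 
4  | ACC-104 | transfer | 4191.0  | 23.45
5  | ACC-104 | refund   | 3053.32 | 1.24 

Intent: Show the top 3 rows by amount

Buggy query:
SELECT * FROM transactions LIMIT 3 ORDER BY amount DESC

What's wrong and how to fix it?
Bug: ORDER BY cannot follow LIMIT; LIMIT is the final clause

Fix: Sort with ORDER BY, then apply LIMIT

Corrected query:
SELECT * FROM transactions ORDER BY amount DESC LIMIT 3

Result:
id | account | kind     | amount  | fee  
---+---------+----------+---------+------
3  | ACC-104 | refund   | 4871.84 | NULL 
4  | ACC-104 | transfer | 4191    | 23.45
5  | ACC-104 | refund   | 3053.32 | 1.24 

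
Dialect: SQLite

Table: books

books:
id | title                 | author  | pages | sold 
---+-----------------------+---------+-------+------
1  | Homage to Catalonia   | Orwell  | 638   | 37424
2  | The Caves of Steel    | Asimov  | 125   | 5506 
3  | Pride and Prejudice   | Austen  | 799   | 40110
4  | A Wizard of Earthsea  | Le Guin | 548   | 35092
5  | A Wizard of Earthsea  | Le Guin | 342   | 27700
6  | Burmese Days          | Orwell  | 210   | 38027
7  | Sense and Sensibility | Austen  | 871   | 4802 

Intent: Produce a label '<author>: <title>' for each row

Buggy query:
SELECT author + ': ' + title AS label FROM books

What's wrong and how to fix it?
Bug: SQLite uses || for string concatenation; + coerces text to numbers (yielding 0)

Fix: Use the || operator for string concatenation

Corrected query:
SELECT author || ': ' || title AS label FROM books

Result:
label                        
-----------------------------
Orwell: Homage to Catalonia  
Asimov: The Caves of Steel   
Austen: Pride and Prejudice  
Le Guin: A Wizard of Earthsea
Le Guin: A Wizard of Earthsea
Orwell: Burmese Days         
Austen: Sense and Sensibility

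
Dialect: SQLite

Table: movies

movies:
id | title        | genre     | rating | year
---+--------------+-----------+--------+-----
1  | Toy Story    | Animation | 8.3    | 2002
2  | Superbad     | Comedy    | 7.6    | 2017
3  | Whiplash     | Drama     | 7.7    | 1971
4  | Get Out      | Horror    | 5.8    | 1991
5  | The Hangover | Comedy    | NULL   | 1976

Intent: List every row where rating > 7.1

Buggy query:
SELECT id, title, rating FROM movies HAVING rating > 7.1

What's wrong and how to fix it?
Bug: This is a non-aggregate query (no GROUP BY, no aggregates), so in SQLite the HAVING clause is invalid here; a row-level condition belongs in WHERE

Fix: Use WHERE for row-level filtering

Corrected query:
SELECT id, title, rating FROM movies WHERE rating > 7.1

Result:
id | title     | rating
---+-----------+-------
1  | Toy Story | 8.3   
2  | Superbad  | 7.6   
3  | Whiplash  | 7.7   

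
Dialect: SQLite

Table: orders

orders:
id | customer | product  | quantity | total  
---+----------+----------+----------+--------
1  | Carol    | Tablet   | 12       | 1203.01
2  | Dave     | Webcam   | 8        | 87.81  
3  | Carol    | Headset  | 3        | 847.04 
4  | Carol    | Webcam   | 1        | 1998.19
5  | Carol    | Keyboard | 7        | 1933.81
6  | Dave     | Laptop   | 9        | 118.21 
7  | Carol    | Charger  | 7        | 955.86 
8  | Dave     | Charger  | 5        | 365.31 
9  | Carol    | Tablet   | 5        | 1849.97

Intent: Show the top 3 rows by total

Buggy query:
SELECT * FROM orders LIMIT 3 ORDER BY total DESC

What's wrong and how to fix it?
Bug: LIMIT must come after ORDER BY

Fix: Sort with ORDER BY, then apply LIMIT

Corrected query:
SELECT * FROM orders ORDER BY total DESC LIMIT 3

Result:
id | customer | product  | quantity | total  
---+----------+----------+----------+--------
4  | Carol    | Webcam   | 1        | 1998.19
5  | Carol    | Keyboard | 7        | 1933.81
9  | Carol    | Tablet   | 5        | 1849.97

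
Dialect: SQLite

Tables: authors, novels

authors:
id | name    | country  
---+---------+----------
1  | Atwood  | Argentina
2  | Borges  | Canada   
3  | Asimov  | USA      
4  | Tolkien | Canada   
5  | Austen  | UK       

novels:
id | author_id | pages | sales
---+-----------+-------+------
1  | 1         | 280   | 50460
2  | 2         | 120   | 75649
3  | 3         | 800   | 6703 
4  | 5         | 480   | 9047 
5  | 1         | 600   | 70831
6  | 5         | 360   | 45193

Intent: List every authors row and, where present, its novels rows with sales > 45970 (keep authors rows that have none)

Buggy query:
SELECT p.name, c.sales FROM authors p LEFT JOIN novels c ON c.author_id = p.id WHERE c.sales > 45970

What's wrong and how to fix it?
Bug: A WHERE condition on the right-hand table after LEFT JOIN drops unmatched parents

Fix: Put 'c.sales > 45970' in the JOIN's ON clause instead of WHERE

Corrected query:
SELECT p.name, c.sales FROM authors p LEFT JOIN novels c ON c.author_id = p.id AND c.sales > 45970

Result:
name    | sales
--------+------
Atwood  | 50460
Atwood  | 70831
Borges  | 75649
Asimov  | NULL 
Tolkien | NULL 
Austen  | NULL 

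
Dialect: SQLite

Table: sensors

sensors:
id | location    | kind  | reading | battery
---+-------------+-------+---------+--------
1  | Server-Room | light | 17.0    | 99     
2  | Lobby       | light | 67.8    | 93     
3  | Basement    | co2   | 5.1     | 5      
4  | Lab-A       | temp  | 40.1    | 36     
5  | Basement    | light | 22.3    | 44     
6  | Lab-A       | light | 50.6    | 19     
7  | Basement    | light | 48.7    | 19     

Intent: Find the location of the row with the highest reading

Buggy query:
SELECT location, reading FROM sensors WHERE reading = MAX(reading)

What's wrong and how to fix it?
Bug: MAX(reading) is an aggregate and cannot be used directly in WHERE

Fix: Use a subquery: WHERE reading = (SELECT MAX(reading) FROM sensors)

Corrected query:
SELECT location, reading FROM sensors WHERE reading = (SELECT MAX(reading) FROM sensors)

Result:
location | reading
---------+--------
Lobby    | 67.8   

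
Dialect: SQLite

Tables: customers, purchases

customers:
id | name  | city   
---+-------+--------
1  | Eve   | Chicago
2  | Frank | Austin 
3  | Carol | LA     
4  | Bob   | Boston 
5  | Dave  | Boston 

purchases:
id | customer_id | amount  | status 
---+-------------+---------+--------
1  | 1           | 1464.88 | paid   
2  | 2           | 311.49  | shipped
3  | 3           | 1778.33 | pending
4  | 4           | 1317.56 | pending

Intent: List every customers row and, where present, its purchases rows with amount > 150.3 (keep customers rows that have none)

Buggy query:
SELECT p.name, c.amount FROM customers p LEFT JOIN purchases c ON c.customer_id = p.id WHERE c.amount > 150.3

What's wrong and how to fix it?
Bug: A WHERE condition on the right-hand table after LEFT JOIN drops unmatched parents

Fix: Put 'c.amount > 150.3' in the JOIN's ON clause instead of WHERE

Corrected query:
SELECT p.name, c.amount FROM customers p LEFT JOIN purchases c ON c.customer_id = p.id AND c.amount > 150.3

Result:
name  | amount 
------+--------
Eve   | 1464.88
Frank | 311.49 
Carol | 1778.33
Bob   | 1317.56
Dave  | NULL   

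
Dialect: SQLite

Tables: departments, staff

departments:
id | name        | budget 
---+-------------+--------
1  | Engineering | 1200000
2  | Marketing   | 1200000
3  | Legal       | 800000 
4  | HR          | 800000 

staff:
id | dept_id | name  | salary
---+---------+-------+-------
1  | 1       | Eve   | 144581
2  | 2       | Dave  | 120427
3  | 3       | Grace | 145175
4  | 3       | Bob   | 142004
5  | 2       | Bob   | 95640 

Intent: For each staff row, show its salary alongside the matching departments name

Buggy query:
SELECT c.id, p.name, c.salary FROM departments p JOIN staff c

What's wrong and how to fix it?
Bug: Missing join condition: each staff row is matched to all departments rows instead of just its own

Fix: Specify the join condition linking the foreign key to the parent id

Corrected query:
SELECT c.id, p.name, c.salary FROM departments p JOIN staff c ON c.dept_id = p.id

Result:
id | name        | salary
---+-------------+-------
1  | Engineering | 144581
2  | Marketing   | 120427
3  | Legal       | 145175
4  | Legal       | 142004
5  | Marketing   | 95640 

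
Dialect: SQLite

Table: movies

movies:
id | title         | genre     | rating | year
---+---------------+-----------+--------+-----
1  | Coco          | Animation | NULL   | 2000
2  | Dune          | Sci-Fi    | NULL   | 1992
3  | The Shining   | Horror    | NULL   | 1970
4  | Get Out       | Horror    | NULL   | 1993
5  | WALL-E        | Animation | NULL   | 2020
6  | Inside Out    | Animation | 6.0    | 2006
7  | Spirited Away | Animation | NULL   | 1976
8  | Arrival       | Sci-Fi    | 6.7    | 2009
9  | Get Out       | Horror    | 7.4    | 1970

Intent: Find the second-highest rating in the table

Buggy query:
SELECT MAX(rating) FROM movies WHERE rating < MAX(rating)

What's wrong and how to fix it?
Bug: MAX(rating) on the right of the comparison is an aggregate-in-WHERE error

Fix: Compute the overall MAX in a subquery, then take MAX of rows below it

Corrected query:
SELECT MAX(rating) FROM movies WHERE rating < (SELECT MAX(rating) FROM movies)

Result:
MAX(rating)
-----------
6.7        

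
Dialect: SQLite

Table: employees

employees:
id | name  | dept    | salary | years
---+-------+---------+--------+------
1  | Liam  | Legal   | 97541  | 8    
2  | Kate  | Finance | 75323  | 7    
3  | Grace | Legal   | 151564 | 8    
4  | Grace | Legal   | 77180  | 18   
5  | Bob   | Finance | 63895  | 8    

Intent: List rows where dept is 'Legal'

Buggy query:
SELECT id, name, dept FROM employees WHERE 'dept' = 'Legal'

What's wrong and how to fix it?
Bug: 'dept' in single quotes is a string literal, not the column; the comparison is literal-vs-literal and never true

Fix: Remove the quotes around the column name (or use double quotes for an identifier)

Corrected query:
SELECT id, name, dept FROM employees WHERE dept = 'Legal'

Result:
id | name  | dept 
---+-------+------
1  | Liam  | Legal
3  | Grace | Legal
4  | Grace | Legal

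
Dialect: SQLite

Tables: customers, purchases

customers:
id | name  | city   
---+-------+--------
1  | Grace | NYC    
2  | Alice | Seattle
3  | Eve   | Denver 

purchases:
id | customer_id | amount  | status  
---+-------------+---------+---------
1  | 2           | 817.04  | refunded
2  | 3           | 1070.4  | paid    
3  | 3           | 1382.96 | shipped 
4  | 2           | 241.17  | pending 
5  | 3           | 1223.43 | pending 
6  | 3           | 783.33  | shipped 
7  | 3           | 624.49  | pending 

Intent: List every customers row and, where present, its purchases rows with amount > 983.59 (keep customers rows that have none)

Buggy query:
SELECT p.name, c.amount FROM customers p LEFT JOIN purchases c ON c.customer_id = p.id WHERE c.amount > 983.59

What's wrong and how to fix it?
Bug: Filtering c.amount in WHERE discards the NULL rows produced by LEFT JOIN, turning it into an inner join

Fix: Move the right-table condition into the ON clause so unmatched parents are kept

Corrected query:
SELECT p.name, c.amount FROM customers p LEFT JOIN purchases c ON c.customer_id = p.id AND c.amount > 983.59

Result:
name  | amount 
------+--------
Grace | NULL   
Alice | NULL   
Eve   | 1070.4 
Eve   | 1223.43
Eve   | 1382.96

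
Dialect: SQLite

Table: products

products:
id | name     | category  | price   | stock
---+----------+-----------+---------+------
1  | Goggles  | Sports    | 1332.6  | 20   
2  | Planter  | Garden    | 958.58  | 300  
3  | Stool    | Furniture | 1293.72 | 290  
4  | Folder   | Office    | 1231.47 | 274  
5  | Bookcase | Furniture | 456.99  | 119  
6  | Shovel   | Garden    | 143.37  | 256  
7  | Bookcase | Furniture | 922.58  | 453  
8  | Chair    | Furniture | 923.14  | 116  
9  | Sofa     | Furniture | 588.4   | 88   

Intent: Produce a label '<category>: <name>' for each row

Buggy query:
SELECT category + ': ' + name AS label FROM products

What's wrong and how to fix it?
Bug: '+' is numeric addition; on text columns SQLite converts them to 0 instead of concatenating

Fix: Replace + with || to concatenate text

Corrected query:
SELECT category || ': ' || name AS label FROM products

Result:
label              
-------------------
Sports: Goggles    
Garden: Planter    
Furniture: Stool   
Office: Folder     
Furniture: Bookcase
Garden: Shovel     
Furniture: Bookcase
Furniture: Chair   
Furniture: Sofa    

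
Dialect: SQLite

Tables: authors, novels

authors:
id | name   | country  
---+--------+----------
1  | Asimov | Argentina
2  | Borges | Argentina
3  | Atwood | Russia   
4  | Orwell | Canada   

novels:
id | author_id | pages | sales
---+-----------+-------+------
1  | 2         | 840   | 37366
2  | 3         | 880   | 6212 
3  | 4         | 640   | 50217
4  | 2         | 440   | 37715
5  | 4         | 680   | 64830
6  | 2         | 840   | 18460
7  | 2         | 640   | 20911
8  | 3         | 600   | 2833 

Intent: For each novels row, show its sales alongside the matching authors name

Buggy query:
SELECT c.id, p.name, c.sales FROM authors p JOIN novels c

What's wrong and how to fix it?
Bug: JOIN with no ON clause produces a cartesian product; every novels row pairs with every authors row

Fix: Add ON c.author_id = p.id to the JOIN

Corrected query:
SELECT c.id, p.name, c.sales FROM authors p JOIN novels c ON c.author_id = p.id

Result:
id | name   | sales
---+--------+------
1  | Borges | 37366
2  | Atwood | 6212 
3  | Orwell | 50217
4  | Borges | 37715
5  | Orwell | 64830
6  | Borges | 18460
7  | Borges | 20911
8  | Atwood | 2833 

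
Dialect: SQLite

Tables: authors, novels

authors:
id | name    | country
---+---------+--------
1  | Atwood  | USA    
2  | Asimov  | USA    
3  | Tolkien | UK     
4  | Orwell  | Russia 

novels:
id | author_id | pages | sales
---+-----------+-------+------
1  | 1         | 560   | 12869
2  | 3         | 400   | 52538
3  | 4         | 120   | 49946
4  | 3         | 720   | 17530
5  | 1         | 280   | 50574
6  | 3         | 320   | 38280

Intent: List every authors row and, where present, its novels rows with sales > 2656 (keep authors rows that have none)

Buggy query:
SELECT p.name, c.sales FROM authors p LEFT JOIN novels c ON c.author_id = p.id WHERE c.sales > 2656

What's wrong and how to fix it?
Bug: A WHERE condition on the right-hand table after LEFT JOIN drops unmatched parents

Fix: Move the right-table condition into the ON clause so unmatched parents are kept

Corrected query:
SELECT p.name, c.sales FROM authors p LEFT JOIN novels c ON c.author_id = p.id AND c.sales > 2656

Result:
name    | sales
--------+------
Atwood  | 12869
Atwood  | 50574
Asimov  | NULL 
Tolkien | 17530
Tolkien | 38280
Tolkien | 52538
Orwell  | 49946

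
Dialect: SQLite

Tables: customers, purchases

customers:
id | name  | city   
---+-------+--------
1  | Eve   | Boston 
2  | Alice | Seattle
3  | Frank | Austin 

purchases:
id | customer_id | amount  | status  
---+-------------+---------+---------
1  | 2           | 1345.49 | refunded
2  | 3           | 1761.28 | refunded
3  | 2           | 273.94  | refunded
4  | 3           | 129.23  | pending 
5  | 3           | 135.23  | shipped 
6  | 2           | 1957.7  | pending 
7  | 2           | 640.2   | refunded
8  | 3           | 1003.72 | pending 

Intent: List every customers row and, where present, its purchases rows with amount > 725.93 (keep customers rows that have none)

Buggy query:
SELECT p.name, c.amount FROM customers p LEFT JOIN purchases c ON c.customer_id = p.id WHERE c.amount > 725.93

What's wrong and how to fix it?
Bug: A WHERE condition on the right-hand table after LEFT JOIN drops unmatched parents

Fix: Put 'c.amount > 725.93' in the JOIN's ON clause instead of WHERE

Corrected query:
SELECT p.name, c.amount FROM customers p LEFT JOIN purchases c ON c.customer_id = p.id AND c.amount > 725.93

Result:
name  | amount 
------+--------
Eve   | NULL   
Alice | 1345.49
Alice | 1957.7 
Frank | 1003.72
Frank | 1761.28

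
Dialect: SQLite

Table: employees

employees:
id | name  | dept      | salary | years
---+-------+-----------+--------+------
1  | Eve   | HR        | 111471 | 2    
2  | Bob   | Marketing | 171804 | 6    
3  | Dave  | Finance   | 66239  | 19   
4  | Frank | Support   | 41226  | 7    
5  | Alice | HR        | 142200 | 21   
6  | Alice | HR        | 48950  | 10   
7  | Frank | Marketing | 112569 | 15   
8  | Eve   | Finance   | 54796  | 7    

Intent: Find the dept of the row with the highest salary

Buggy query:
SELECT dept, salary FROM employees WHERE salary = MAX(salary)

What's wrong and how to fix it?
Bug: MAX(salary) is an aggregate and cannot be used directly in WHERE

Fix: Use a subquery: WHERE salary = (SELECT MAX(salary) FROM employees)

Corrected query:
SELECT dept, salary FROM employees WHERE salary = (SELECT MAX(salary) FROM employees)

Result:
dept      | salary
----------+-------
Marketing | 171804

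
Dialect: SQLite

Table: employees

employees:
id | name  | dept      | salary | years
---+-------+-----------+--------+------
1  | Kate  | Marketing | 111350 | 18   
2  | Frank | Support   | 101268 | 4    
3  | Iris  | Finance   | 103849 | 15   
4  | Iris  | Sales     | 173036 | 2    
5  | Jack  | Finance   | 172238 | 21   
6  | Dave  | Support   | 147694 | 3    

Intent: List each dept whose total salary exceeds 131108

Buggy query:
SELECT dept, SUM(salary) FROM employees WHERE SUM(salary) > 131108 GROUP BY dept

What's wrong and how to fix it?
Bug: SUM(salary) is an aggregate, but WHERE filters rows before aggregation

Fix: Move the aggregate condition to a HAVING clause

Corrected query:
SELECT dept, SUM(salary) FROM employees GROUP BY dept HAVING SUM(salary) > 131108

Result:
dept    | SUM(salary)
--------+------------
Finance | 276087     
Sales   | 173036     
Support | 248962     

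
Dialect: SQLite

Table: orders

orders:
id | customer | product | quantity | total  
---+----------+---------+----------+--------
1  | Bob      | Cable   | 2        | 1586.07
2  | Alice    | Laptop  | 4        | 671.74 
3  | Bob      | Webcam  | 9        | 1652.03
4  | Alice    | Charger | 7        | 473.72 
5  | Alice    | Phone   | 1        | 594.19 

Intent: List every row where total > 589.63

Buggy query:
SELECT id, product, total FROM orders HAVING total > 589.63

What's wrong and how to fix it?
Bug: HAVING filters the output of aggregation, but this query has no GROUP BY and no aggregate functions, so SQLite rejects it (HAVING clause on a non-aggregate query); the condition here is per row

Fix: Use WHERE for row-level filtering

Corrected query:
SELECT id, product, total FROM orders WHERE total > 589.63

Result:
id | product | total  
---+---------+--------
1  | Cable   | 1586.07
2  | Laptop  | 671.74 
3  | Webcam  | 1652.03
5  | Phone   | 594.19 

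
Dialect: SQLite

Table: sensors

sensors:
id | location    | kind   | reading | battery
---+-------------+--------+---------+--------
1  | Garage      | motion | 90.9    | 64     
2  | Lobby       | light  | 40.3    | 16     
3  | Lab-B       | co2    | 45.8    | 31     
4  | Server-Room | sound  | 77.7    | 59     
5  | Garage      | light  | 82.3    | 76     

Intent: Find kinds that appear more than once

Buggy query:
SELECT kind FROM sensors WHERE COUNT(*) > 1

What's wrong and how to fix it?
Bug: WHERE can't reference COUNT(*); aggregates are computed after WHERE

Fix: Group first, then use HAVING for the count condition

Corrected query:
SELECT kind FROM sensors GROUP BY kind HAVING COUNT(*) > 1

Result:
kind 
-----
light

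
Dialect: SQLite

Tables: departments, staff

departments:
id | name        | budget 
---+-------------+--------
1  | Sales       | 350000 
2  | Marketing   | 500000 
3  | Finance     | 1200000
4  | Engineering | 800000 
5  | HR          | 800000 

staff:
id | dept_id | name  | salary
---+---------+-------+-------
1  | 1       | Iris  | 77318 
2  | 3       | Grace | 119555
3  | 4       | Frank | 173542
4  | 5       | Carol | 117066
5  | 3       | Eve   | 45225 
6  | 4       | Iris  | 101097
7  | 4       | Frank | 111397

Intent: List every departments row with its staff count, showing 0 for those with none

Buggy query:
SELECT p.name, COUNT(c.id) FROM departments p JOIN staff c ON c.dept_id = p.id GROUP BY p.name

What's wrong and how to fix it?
Bug: An inner join excludes parents with zero children

Fix: Use LEFT JOIN so parents without children still appear (COUNT(c.id) gives 0)

Corrected query:
SELECT p.name, COUNT(c.id) FROM departments p LEFT JOIN staff c ON c.dept_id = p.id GROUP BY p.name

Result:
name        | COUNT(c.id)
------------+------------
Engineering | 3          
Finance     | 2          
HR          | 1          
Marketing   | 0          
Sales       | 1          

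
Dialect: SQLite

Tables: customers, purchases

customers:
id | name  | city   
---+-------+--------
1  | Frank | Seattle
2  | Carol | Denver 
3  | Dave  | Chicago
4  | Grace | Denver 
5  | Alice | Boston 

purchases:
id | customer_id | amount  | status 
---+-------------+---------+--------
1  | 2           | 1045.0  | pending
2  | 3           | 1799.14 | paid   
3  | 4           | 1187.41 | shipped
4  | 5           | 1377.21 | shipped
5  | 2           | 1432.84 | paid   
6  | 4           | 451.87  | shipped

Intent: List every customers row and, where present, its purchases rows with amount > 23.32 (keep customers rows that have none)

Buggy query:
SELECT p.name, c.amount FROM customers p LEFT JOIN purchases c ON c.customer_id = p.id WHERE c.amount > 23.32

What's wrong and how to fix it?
Bug: A WHERE condition on the right-hand table after LEFT JOIN drops unmatched parents

Fix: Move the right-table condition into the ON clause so unmatched parents are kept

Corrected query:
SELECT p.name, c.amount FROM customers p LEFT JOIN purchases c ON c.customer_id = p.id AND c.amount > 23.32

Result:
name  | amount 
------+--------
Frank | NULL   
Carol | 1045   
Carol | 1432.84
Dave  | 1799.14
Grace | 451.87 
Grace | 1187.41
Alice | 1377.21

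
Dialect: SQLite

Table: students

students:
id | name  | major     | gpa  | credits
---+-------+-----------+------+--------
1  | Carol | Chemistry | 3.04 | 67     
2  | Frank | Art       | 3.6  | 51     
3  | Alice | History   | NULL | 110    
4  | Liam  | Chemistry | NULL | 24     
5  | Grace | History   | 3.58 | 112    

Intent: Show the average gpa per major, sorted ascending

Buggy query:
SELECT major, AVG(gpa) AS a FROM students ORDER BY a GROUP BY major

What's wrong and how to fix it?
Bug: GROUP BY must precede ORDER BY

Fix: Move ORDER BY to the end, after GROUP BY

Corrected query:
SELECT major, AVG(gpa) AS a FROM students GROUP BY major ORDER BY a

Result:
major     | a   
----------+-----
Chemistry | 3.04
History   | 3.58
Art       | 3.6 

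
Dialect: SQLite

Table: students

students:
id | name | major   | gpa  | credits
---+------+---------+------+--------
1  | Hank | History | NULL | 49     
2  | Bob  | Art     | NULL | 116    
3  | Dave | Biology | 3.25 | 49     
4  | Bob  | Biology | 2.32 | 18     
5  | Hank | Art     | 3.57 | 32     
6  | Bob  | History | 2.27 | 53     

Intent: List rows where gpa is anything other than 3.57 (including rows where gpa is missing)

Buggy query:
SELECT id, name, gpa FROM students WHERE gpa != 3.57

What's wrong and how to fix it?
Bug: 'gpa != 3.57' is unknown when gpa is NULL, so NULL rows are silently excluded

Fix: Add an explicit OR gpa IS NULL to include the missing-value rows

Corrected query:
SELECT id, name, gpa FROM students WHERE gpa != 3.57 OR gpa IS NULL

Result:
id | name | gpa 
---+------+-----
1  | Hank | NULL
2  | Bob  | NULL
3  | Dave | 3.25
4  | Bob  | 2.32
6  | Bob  | 2.27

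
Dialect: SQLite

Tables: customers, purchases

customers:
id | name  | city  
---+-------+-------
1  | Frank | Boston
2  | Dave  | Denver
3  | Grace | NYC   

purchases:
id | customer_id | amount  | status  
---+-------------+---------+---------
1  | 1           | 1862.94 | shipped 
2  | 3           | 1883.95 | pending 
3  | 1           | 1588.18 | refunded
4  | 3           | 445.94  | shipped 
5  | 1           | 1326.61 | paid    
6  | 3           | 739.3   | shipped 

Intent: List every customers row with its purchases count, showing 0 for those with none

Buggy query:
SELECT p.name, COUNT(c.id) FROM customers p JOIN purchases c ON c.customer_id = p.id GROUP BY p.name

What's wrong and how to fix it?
Bug: INNER JOIN drops customers rows that have no matching purchases rows

Fix: Use LEFT JOIN so parents without children still appear (COUNT(c.id) gives 0)

Corrected query:
SELECT p.name, COUNT(c.id) FROM customers p LEFT JOIN purchases c ON c.customer_id = p.id GROUP BY p.name

Result:
name  | COUNT(c.id)
------+------------
Dave  | 0          
Frank | 3          
Grace | 3          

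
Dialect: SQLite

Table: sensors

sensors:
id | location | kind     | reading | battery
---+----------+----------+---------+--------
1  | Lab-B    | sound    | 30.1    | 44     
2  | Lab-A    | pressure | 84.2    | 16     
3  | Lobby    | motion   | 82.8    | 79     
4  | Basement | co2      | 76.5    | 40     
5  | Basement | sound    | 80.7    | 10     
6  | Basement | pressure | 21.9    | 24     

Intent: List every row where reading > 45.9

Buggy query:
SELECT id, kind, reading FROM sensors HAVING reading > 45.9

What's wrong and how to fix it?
Bug: This is a non-aggregate query (no GROUP BY, no aggregates), so in SQLite the HAVING clause is invalid here; a row-level condition belongs in WHERE

Fix: Use WHERE for row-level filtering

Corrected query:
SELECT id, kind, reading FROM sensors WHERE reading > 45.9

Result:
id | kind     | reading
---+----------+--------
2  | pressure | 84.2   
3  | motion   | 82.8   
4  | co2      | 76.5   
5  | sound    | 80.7   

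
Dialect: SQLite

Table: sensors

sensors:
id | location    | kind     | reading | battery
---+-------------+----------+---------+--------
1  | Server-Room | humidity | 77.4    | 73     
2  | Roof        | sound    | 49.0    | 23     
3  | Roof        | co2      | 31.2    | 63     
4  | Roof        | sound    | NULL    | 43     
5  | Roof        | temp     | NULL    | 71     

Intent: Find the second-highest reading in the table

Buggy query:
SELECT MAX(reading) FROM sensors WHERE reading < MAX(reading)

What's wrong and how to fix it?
Bug: The inner MAX is an aggregate inside WHERE, which is not allowed

Fix: Compute the overall MAX in a subquery, then take MAX of rows below it

Corrected query:
SELECT MAX(reading) FROM sensors WHERE reading < (SELECT MAX(reading) FROM sensors)

Result:
MAX(reading)
------------
49          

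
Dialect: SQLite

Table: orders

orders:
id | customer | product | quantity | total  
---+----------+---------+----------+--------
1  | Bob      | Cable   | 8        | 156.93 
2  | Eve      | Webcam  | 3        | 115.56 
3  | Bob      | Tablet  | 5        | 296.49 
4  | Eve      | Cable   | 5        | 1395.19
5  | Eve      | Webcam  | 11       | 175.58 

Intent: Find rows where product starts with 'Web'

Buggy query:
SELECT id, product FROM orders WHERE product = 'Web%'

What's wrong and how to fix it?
Bug: '=' compares the literal string including the % character; pattern matching needs LIKE

Fix: Replace '=' with LIKE so 'Web%' is treated as a pattern

Corrected query:
SELECT id, product FROM orders WHERE product LIKE 'Web%'

Result:
id | product
---+--------
2  | Webcam 
5  | Webcam 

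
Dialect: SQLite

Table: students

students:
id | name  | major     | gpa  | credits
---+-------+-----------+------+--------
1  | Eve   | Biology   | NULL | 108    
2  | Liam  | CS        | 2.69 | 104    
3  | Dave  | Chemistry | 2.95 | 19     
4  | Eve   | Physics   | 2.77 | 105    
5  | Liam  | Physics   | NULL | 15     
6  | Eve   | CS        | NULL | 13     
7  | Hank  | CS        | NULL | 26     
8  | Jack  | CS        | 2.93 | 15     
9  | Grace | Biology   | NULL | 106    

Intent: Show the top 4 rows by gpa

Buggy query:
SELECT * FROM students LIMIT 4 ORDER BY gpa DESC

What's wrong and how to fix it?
Bug: LIMIT must come after ORDER BY

Fix: Sort with ORDER BY, then apply LIMIT

Corrected query:
SELECT * FROM students ORDER BY gpa DESC LIMIT 4

Result:
id | name | major     | gpa  | credits
---+------+-----------+------+--------
3  | Dave | Chemistry | 2.95 | 19     
8  | Jack | CS        | 2.93 | 15     
4  | Eve  | Physics   | 2.77 | 105    
2  | Liam | CS        | 2.69 | 104    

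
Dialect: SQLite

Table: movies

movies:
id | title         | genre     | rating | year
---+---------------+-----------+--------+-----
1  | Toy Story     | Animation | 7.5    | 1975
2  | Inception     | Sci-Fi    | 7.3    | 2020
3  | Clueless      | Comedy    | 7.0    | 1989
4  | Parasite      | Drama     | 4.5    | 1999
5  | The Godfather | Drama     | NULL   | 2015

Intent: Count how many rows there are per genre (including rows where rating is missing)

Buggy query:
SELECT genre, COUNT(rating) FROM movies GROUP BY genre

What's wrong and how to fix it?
Bug: COUNT(column) counts non-NULL values only; rows with NULL rating aren't counted

Fix: Replace COUNT(rating) with COUNT(*)

Corrected query:
SELECT genre, COUNT(*) FROM movies GROUP BY genre

Result:
genre     | COUNT(*)
----------+---------
Animation | 1       
Comedy    | 1       
Drama     | 2       
Sci-Fi    | 1       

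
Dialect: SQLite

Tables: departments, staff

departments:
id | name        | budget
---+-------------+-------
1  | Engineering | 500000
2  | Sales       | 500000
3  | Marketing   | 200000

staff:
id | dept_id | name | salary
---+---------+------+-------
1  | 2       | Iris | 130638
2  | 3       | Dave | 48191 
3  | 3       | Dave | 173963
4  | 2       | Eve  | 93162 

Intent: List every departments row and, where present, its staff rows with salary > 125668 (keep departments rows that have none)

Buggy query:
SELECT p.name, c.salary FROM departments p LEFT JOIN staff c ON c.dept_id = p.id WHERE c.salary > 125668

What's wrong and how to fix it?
Bug: A WHERE condition on the right-hand table after LEFT JOIN drops unmatched parents

Fix: Move the right-table condition into the ON clause so unmatched parents are kept

Corrected query:
SELECT p.name, c.salary FROM departments p LEFT JOIN staff c ON c.dept_id = p.id AND c.salary > 125668

Result:
name        | salary
------------+-------
Engineering | NULL  
Sales       | 130638
Marketing   | 173963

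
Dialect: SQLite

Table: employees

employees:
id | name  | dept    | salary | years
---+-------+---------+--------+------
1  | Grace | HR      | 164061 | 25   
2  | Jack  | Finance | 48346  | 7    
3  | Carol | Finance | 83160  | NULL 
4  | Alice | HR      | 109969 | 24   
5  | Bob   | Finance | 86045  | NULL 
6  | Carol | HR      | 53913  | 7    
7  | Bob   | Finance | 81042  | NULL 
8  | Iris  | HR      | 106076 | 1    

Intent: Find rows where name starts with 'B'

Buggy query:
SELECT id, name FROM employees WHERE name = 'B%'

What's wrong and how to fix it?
Bug: Wildcards only work with LIKE; '=' treats '%' as a literal character

Fix: Use LIKE for wildcard pattern matching

Corrected query:
SELECT id, name FROM employees WHERE name LIKE 'B%'

Result:
id | name
---+-----
5  | Bob 
7  | Bob 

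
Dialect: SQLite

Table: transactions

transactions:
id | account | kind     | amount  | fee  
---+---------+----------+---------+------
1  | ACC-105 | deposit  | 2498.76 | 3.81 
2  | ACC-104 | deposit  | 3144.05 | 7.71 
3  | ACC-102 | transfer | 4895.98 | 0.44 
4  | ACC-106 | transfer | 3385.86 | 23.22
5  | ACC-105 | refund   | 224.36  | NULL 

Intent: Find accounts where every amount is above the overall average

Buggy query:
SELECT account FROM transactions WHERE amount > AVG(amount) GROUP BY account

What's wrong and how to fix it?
Bug: WHERE evaluates per row before aggregation, so AVG() is unavailable

Fix: Use a subquery for AVG and a HAVING MIN(...) filter so the condition holds for every row in the group

Corrected query:
SELECT account FROM transactions GROUP BY account HAVING MIN(amount) > (SELECT AVG(amount) FROM transactions)

Result:
account
-------
ACC-102
ACC-104
ACC-106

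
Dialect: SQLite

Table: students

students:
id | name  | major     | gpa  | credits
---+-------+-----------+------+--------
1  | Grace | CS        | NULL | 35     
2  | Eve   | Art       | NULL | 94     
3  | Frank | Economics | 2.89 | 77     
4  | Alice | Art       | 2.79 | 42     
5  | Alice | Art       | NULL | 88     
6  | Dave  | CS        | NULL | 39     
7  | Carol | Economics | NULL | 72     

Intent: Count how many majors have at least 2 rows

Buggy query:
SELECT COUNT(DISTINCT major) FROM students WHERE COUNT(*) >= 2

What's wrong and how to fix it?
Bug: COUNT(*) cannot appear in WHERE; the per-group count doesn't exist yet

Fix: Use a subquery that GROUPs and filters with HAVING, then count its rows

Corrected query:
SELECT COUNT(*) FROM (SELECT major FROM students GROUP BY major HAVING COUNT(*) >= 2)

Result:
COUNT(*)
--------
3       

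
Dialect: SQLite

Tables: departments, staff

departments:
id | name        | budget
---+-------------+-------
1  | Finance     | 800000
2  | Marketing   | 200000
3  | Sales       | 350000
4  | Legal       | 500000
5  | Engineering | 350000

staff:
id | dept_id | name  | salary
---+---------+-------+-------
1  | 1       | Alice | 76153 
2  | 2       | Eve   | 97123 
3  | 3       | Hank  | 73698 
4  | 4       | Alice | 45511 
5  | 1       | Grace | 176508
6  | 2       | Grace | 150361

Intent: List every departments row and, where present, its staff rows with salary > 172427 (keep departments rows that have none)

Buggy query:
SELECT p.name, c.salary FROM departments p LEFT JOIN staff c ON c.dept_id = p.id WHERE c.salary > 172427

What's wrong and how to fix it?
Bug: A WHERE condition on the right-hand table after LEFT JOIN drops unmatched parents

Fix: Put 'c.salary > 172427' in the JOIN's ON clause instead of WHERE

Corrected query:
SELECT p.name, c.salary FROM departments p LEFT JOIN staff c ON c.dept_id = p.id AND c.salary > 172427

Result:
name        | salary
------------+-------
Finance     | 176508
Marketing   | NULL  
Sales       | NULL  
Legal       | NULL  
Engineering | NULL  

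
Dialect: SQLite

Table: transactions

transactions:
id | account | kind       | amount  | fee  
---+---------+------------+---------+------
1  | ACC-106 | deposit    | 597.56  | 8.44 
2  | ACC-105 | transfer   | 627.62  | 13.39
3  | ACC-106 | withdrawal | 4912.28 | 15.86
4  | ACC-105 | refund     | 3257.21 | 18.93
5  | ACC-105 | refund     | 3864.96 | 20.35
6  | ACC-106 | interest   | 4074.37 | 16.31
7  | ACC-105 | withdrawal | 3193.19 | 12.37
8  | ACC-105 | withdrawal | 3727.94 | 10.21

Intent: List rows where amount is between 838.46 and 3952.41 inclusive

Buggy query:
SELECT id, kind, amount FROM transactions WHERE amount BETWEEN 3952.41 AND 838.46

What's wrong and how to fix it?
Bug: The bounds are reversed; BETWEEN a AND b requires a <= b to match anything

Fix: Swap the bounds so the smaller value comes first

Corrected query:
SELECT id, kind, amount FROM transactions WHERE amount BETWEEN 838.46 AND 3952.41

Result:
id | kind       | amount 
---+------------+--------
4  | refund     | 3257.21
5  | refund     | 3864.96
7  | withdrawal | 3193.19
8  | withdrawal | 3727.94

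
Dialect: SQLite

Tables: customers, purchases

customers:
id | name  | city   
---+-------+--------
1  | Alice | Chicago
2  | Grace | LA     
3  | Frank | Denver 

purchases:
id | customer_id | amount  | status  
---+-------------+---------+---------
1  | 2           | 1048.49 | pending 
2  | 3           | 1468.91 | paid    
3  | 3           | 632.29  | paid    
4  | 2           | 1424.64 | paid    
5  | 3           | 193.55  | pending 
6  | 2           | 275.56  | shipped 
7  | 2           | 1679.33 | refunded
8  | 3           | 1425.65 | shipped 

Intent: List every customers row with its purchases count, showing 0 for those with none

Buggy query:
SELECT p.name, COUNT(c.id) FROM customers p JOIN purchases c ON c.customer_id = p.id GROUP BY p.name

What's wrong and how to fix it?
Bug: An inner join excludes parents with zero children

Fix: Switch to LEFT JOIN to retain unmatched parent rows

Corrected query:
SELECT p.name, COUNT(c.id) FROM customers p LEFT JOIN purchases c ON c.customer_id = p.id GROUP BY p.name

Result:
name  | COUNT(c.id)
------+------------
Alice | 0          
Frank | 4          
Grace | 4          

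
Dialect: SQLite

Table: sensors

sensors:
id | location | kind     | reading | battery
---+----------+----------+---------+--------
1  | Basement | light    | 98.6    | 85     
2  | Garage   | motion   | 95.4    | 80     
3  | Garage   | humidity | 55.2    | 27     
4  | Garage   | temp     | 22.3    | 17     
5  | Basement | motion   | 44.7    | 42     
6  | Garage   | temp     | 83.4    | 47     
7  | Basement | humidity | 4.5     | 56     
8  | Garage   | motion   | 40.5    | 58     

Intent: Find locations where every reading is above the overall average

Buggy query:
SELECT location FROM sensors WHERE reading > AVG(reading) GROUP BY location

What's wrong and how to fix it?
Bug: AVG() is an aggregate; it can't sit directly in WHERE

Fix: Use a subquery for AVG and a HAVING MIN(...) filter so the condition holds for every row in the group

Corrected query:
SELECT location FROM sensors GROUP BY location HAVING MIN(reading) > (SELECT AVG(reading) FROM sensors)

Result:
(no rows)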